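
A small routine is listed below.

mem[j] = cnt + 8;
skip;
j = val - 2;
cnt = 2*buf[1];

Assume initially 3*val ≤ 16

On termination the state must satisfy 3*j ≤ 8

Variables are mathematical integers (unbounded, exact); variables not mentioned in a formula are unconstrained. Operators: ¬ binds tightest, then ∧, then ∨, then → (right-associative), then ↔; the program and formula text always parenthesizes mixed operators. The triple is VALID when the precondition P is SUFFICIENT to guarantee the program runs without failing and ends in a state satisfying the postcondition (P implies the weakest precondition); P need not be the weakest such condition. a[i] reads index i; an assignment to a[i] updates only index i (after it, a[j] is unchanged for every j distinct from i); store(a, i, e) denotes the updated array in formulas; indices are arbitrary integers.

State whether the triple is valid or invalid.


Working backward. After the program, 3*j ≤ 8 must hold.
Before cnt := 2*buf[1]: 3*j ≤ 8
Before j := val - 2: 3*val ≤ 14
Before skip: 3*val ≤ 14
Before mem[j] := cnt + 8: 3*val ≤ 14
The weakest precondition is 3*val ≤ 14.
Check whether 3*val ≤ 16 implies it.
Countermodel: at the initial state val = 5, the precondition holds but the weakest precondition fails.
Answer: invalid


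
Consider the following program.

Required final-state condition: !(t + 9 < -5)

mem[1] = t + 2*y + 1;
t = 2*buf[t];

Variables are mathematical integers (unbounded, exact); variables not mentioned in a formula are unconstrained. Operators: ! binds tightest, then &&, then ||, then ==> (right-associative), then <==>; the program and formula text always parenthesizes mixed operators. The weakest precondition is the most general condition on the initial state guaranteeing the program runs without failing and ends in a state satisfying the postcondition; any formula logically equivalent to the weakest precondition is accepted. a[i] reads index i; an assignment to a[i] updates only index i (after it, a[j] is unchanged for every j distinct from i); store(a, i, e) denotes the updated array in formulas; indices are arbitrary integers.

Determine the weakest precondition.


Working backward. After the program, the postcondition !(t + 9 < -5) must hold; in canonical form it is !(t < -14).
Before t := 2*buf[t]: !(2*buf[t] < -14)
Before mem[1] := t + 2*y + 1: !(2*buf[t] < -14)
Answer: WP = !(2*buf[t] < -14)


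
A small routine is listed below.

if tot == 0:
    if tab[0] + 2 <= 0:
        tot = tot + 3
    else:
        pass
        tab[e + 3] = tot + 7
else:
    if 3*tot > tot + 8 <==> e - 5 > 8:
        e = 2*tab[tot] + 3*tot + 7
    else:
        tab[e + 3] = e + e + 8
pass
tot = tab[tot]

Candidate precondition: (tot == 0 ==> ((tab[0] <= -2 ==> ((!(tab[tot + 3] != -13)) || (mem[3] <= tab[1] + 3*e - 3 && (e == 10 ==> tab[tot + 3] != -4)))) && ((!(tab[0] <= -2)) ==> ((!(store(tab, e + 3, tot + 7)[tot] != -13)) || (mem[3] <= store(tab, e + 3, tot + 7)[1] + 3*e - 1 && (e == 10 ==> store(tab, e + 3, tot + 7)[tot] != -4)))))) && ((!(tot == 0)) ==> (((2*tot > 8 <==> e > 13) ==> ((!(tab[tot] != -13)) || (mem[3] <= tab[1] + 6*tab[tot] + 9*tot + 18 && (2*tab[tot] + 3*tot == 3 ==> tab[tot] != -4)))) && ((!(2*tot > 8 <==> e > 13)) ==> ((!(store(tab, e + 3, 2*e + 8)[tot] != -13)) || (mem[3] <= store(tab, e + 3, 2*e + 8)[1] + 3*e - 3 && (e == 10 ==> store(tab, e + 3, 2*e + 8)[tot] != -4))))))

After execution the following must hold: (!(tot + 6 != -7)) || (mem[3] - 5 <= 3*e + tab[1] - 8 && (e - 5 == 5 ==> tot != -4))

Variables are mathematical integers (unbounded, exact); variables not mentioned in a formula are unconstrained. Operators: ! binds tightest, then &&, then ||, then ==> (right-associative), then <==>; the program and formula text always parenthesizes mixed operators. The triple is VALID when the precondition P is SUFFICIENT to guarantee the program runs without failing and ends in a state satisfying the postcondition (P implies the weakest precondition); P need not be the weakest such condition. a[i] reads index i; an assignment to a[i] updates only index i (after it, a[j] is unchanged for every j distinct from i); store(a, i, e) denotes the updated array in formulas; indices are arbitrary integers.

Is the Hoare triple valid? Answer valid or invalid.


Working backward. After the program, the postcondition (!(tot + 6 != -7)) || (mem[3] - 5 <= 3*e + tab[1] - 8 && (e - 5 == 5 ==> tot != -4)) must hold; in canonical form it is (!(tot != -13)) || (mem[3] <= tab[1] + 3*e - 3 && (e == 10 ==> tot != -4)).
Before tot := tab[tot]: (!(tab[tot] != -13)) || (mem[3] <= tab[1] + 3*e - 3 && (e == 10 ==> tab[tot] != -4))
Before skip: (!(tab[tot] != -13)) || (mem[3] <= tab[1] + 3*e - 3 && (e == 10 ==> tab[tot] != -4))
Then branch requires (tab[0] <= -2 ==> ((!(tab[tot + 3] != -13)) || (mem[3] <= tab[1] + 3*e - 3 && (e == 10 ==> tab[tot + 3] != -4)))) && ((!(tab[0] <= -2)) ==> ((!(store(tab, e + 3, tot + 7)[tot] != -13)) || (mem[3] <= store(tab, e + 3, tot + 7)[1] + 3*e - 3 && (e == 10 ==> store(tab, e + 3, tot + 7)[tot] != -4)))); else branch requires ((2*tot > 8 <==> e > 13) ==> ((!(tab[tot] != -13)) || (mem[3] <= tab[1] + 6*tab[tot] + 9*tot + 18 && (2*tab[tot] + 3*tot == 3 ==> tab[tot] != -4)))) && ((!(2*tot > 8 <==> e > 13)) ==> ((!(store(tab, e + 3, 2*e + 8)[tot] != -13)) || (mem[3] <= store(tab, e + 3, 2*e + 8)[1] + 3*e - 3 && (e == 10 ==> store(tab, e + 3, 2*e + 8)[tot] != -4)))).
Before the if: (tot == 0 ==> ((tab[0] <= -2 ==> ((!(tab[tot + 3] != -13)) || (mem[3] <= tab[1] + 3*e - 3 && (e == 10 ==> tab[tot + 3] != -4)))) && ((!(tab[0] <= -2)) ==> ((!(store(tab, e + 3, tot + 7)[tot] != -13)) || (mem[3] <= store(tab, e + 3, tot + 7)[1] + 3*e - 3 && (e == 10 ==> store(tab, e + 3, tot + 7)[tot] != -4)))))) && ((!(tot == 0)) ==> (((2*tot > 8 <==> e > 13) ==> ((!(tab[tot] != -13)) || (mem[3] <= tab[1] + 6*tab[tot] + 9*tot + 18 && (2*tab[tot] + 3*tot == 3 ==> tab[tot] != -4)))) && ((!(2*tot > 8 <==> e > 13)) ==> ((!(store(tab, e + 3, 2*e + 8)[tot] != -13)) || (mem[3] <= store(tab, e + 3, 2*e + 8)[1] + 3*e - 3 && (e == 10 ==> store(tab, e + 3, 2*e + 8)[tot] != -4))))))
The weakest precondition is (tot == 0 ==> ((tab[0] <= -2 ==> ((!(tab[tot + 3] != -13)) || (mem[3] <= tab[1] + 3*e - 3 && (e == 10 ==> tab[tot + 3] != -4)))) && ((!(tab[0] <= -2)) ==> ((!(store(tab, e + 3, tot + 7)[tot] != -13)) || (mem[3] <= store(tab, e + 3, tot + 7)[1] + 3*e - 3 && (e == 10 ==> store(tab, e + 3, tot + 7)[tot] != -4)))))) && ((!(tot == 0)) ==> (((2*tot > 8 <==> e > 13) ==> ((!(tab[tot] != -13)) || (mem[3] <= tab[1] + 6*tab[tot] + 9*tot + 18 && (2*tab[tot] + 3*tot == 3 ==> tab[tot] != -4)))) && ((!(2*tot > 8 <==> e > 13)) ==> ((!(store(tab, e + 3, 2*e + 8)[tot] != -13)) || (mem[3] <= store(tab, e + 3, 2*e + 8)[1] + 3*e - 3 && (e == 10 ==> store(tab, e + 3, 2*e + 8)[tot] != -4)))))).
Check whether (tot == 0 ==> ((tab[0] <= -2 ==> ((!(tab[tot + 3] != -13)) || (mem[3] <= tab[1] + 3*e - 3 && (e == 10 ==> tab[tot + 3] != -4)))) && ((!(tab[0] <= -2)) ==> ((!(store(tab, e + 3, tot + 7)[tot] != -13)) || (mem[3] <= store(tab, e + 3, tot + 7)[1] + 3*e - 1 && (e == 10 ==> store(tab, e + 3, tot + 7)[tot] != -4)))))) && ((!(tot == 0)) ==> (((2*tot > 8 <==> e > 13) ==> ((!(tab[tot] != -13)) || (mem[3] <= tab[1] + 6*tab[tot] + 9*tot + 18 && (2*tab[tot] + 3*tot == 3 ==> tab[tot] != -4)))) && ((!(2*tot > 8 <==> e > 13)) ==> ((!(store(tab, e + 3, 2*e + 8)[tot] != -13)) || (mem[3] <= store(tab, e + 3, 2*e + 8)[1] + 3*e - 3 && (e == 10 ==> store(tab, e + 3, 2*e + 8)[tot] != -4)))))) implies it.
Countermodel: at the initial state e = -4, mem = {[-1] = 0, [0] = 0, [1] = 0, [3] = 0, elsewhere 0}, tab = {[-1] = 2, [0] = 30152, [1] = 13, [3] = 2, elsewhere 2}, tot = 0, the precondition holds but the weakest precondition fails.
Answer: invalid


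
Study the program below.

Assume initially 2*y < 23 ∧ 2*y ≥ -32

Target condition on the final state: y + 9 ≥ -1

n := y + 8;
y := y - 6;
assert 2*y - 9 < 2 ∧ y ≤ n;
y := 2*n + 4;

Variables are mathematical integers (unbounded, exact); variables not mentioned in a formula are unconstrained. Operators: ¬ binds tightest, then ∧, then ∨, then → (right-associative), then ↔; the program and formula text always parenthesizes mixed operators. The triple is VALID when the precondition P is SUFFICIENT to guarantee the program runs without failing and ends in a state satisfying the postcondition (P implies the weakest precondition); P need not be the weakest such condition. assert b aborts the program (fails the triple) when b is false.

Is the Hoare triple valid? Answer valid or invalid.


Working backward. After the program, the postcondition y + 9 ≥ -1 must hold; in canonical form it is y ≥ -10.
Before y := 2*n + 4: 2*n ≥ -14
Before assert 2*y - 9 < 2 ∧ y ≤ n: 2*y < 11 ∧ y ≤ n ∧ 2*n ≥ -14
Before y := y - 6: 2*y < 23 ∧ y ≤ n + 6 ∧ 2*n ≥ -14
Before n := y + 8: 2*y < 23 ∧ 2*y ≥ -30
The weakest precondition is 2*y < 23 ∧ 2*y ≥ -30.
Check whether 2*y < 23 ∧ 2*y ≥ -32 implies it.
Countermodel: at the initial state y = -16, the precondition holds but the weakest precondition fails.
Answer: invalid


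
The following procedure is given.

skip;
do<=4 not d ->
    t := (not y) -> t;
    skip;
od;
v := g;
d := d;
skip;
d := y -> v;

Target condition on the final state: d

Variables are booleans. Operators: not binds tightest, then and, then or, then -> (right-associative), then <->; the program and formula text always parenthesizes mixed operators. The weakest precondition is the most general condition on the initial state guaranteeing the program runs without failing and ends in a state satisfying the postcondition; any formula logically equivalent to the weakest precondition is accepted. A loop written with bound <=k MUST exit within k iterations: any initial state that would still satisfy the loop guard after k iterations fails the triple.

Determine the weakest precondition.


Working backward. After the program, d must hold.
Before d := y -> v: y -> v
Before skip: y -> v
Before d := d: y -> v
Before v := g: y -> g
Before the loop (bound <=4), unroll the exhaustion recursion (WP_0 = exit-now case; WP_j = one more guarded iteration, up to j = 4):
  WP_0: d and (y -> g)
  WP_1: ((not d) -> (d and (y -> g))) and (d -> (y -> g))
  WP_2: ((not d) -> (((not d) -> (d and (y -> g))) and (d -> (y -> g)))) and (d -> (y -> g))
  WP_3: ((not d) -> (((not d) -> (((not d) -> (d and (y -> g))) and (d -> (y -> g)))) and (d -> (y -> g)))) and (d -> (y -> g))
  WP_4: ((not d) -> (((not d) -> (((not d) -> (((not d) -> (d and (y -> g))) and (d -> (y -> g)))) and (d -> (y -> g)))) and (d -> (y -> g)))) and (d -> (y -> g))
So before the loop: ((not d) -> (((not d) -> (((not d) -> (((not d) -> (d and (y -> g))) and (d -> (y -> g)))) and (d -> (y -> g)))) and (d -> (y -> g)))) and (d -> (y -> g))
Before skip: ((not d) -> (((not d) -> (((not d) -> (((not d) -> (d and (y -> g))) and (d -> (y -> g)))) and (d -> (y -> g)))) and (d -> (y -> g)))) and (d -> (y -> g))
Answer: WP = ((not d) -> (((not d) -> (((not d) -> (((not d) -> (d and (y -> g))) and (d -> (y -> g)))) and (d -> (y -> g)))) and (d -> (y -> g)))) and (d -> (y -> g))


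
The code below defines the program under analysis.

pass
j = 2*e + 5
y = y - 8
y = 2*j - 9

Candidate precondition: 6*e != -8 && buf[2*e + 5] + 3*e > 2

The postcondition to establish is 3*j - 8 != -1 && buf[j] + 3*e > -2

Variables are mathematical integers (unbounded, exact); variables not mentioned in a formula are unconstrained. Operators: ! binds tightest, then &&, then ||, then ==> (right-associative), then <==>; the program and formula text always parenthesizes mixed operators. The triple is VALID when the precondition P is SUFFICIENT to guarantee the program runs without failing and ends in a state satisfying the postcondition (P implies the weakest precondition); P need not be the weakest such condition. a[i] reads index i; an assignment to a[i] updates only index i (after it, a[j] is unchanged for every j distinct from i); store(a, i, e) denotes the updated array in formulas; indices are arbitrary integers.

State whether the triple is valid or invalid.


Working backward. After the program, the postcondition 3*j - 8 != -1 && buf[j] + 3*e > -2 must hold; in canonical form it is 3*j != 7 && buf[j] + 3*e > -2.
Before y := 2*j - 9: 3*j != 7 && buf[j] + 3*e > -2
Before y := y - 8: 3*j != 7 && buf[j] + 3*e > -2
Before j := 2*e + 5: 6*e != -8 && buf[2*e + 5] + 3*e > -2
Before skip: 6*e != -8 && buf[2*e + 5] + 3*e > -2
The weakest precondition is 6*e != -8 && buf[2*e + 5] + 3*e > -2.
Check whether 6*e != -8 && buf[2*e + 5] + 3*e > 2 implies it.
Every state satisfying the precondition satisfies the weakest precondition: the implication holds.
Answer: valid


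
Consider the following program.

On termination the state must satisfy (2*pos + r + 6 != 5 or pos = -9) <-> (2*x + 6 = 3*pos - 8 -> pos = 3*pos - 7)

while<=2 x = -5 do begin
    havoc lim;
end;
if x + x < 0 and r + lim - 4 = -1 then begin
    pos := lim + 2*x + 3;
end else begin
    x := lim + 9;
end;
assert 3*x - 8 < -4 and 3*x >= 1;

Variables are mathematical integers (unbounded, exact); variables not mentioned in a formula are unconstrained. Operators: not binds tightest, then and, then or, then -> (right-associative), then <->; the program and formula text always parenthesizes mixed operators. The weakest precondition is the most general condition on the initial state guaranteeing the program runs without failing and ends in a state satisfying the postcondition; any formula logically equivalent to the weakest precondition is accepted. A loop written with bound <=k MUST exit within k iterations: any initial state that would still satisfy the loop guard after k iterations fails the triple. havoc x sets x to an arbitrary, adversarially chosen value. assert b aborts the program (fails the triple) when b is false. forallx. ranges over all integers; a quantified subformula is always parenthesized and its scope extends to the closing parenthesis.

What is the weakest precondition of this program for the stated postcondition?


Working backward. After the program, the postcondition (2*pos + r + 6 != 5 or pos = -9) <-> (2*x + 6 = 3*pos - 8 -> pos = 3*pos - 7) must hold; in canonical form it is (2*pos + r != -1 or pos = -9) <-> (2*x = 3*pos - 14 -> 2*pos = 7).
Before assert 3*x - 8 < -4 and 3*x >= 1: 3*x < 4 and 3*x >= 1 and ((2*pos + r != -1 or pos = -9) <-> (2*x = 3*pos - 14 -> 2*pos = 7))
Then branch requires 3*x < 4 and 3*x >= 1 and ((2*lim + r + 4*x != -7 or lim + 2*x = -12) <-> (3*lim + 4*x = 5 -> 2*lim + 4*x = 1)); else branch requires 3*lim < -23 and 3*lim >= -26 and ((2*pos + r != -1 or pos = -9) <-> (2*lim = 3*pos - 32 -> 2*pos = 7)).
Before the if: ((2*x < 0 and lim + r = 3) -> (3*x < 4 and 3*x >= 1 and ((2*lim + r + 4*x != -7 or lim + 2*x = -12) <-> (3*lim + 4*x = 5 -> 2*lim + 4*x = 1)))) and ((not (2*x < 0 and lim + r = 3)) -> (3*lim < -23 and 3*lim >= -26 and ((2*pos + r != -1 or pos = -9) <-> (2*lim = 3*pos - 32 -> 2*pos = 7))))
Before the loop (bound <=2), unroll the exhaustion recursion (WP_0 = exit-now case; WP_j = one more guarded iteration, up to j = 2):
  WP_0: (not (x = -5)) and ((2*x < 0 and lim + r = 3) -> (3*x < 4 and 3*x >= 1 and ((2*lim + r + 4*x != -7 or lim + 2*x = -12) <-> (3*lim + 4*x = 5 -> 2*lim + 4*x = 1)))) and ((not (2*x < 0 and lim + r = 3)) -> (3*lim < -23 and 3*lim >= -26 and ((2*pos + r != -1 or pos = -9) <-> (2*lim = 3*pos - 32 -> 2*pos = 7))))
  WP_1: (x = -5 -> (forall lim_1. ((not (x = -5)) and ((2*x < 0 and lim_1 + r = 3) -> (3*x < 4 and 3*x >= 1 and ((2*lim_1 + r + 4*x != -7 or lim_1 + 2*x = -12) <-> (3*lim_1 + 4*x = 5 -> 2*lim_1 + 4*x = 1)))) and ((not (2*x < 0 and lim_1 + r = 3)) -> (3*lim_1 < -23 and 3*lim_1 >= -26 and ((2*pos + r != -1 or pos = -9) <-> (2*lim_1 = 3*pos - 32 -> 2*pos = 7))))))) and ((not (x = -5)) -> (((2*x < 0 and lim + r = 3) -> (3*x < 4 and 3*x >= 1 and ((2*lim + r + 4*x != -7 or lim + 2*x = -12) <-> (3*lim + 4*x = 5 -> 2*lim + 4*x = 1)))) and ((not (2*x < 0 and lim + r = 3)) -> (3*lim < -23 and 3*lim >= -26 and ((2*pos + r != -1 or pos = -9) <-> (2*lim = 3*pos - 32 -> 2*pos = 7))))))
  WP_2: (x = -5 -> (forall lim_2. ((x = -5 -> (forall lim_1. ((not (x = -5)) and ((2*x < 0 and lim_1 + r = 3) -> (3*x < 4 and 3*x >= 1 and ((2*lim_1 + r + 4*x != -7 or lim_1 + 2*x = -12) <-> (3*lim_1 + 4*x = 5 -> 2*lim_1 + 4*x = 1)))) and ((not (2*x < 0 and lim_1 + r = 3)) -> (3*lim_1 < -23 and 3*lim_1 >= -26 and ((2*pos + r != -1 or pos = -9) <-> (2*lim_1 = 3*pos - 32 -> 2*pos = 7))))))) and ((not (x = -5)) -> (((2*x < 0 and lim_2 + r = 3) -> (3*x < 4 and 3*x >= 1 and ((2*lim_2 + r + 4*x != -7 or lim_2 + 2*x = -12) <-> (3*lim_2 + 4*x = 5 -> 2*lim_2 + 4*x = 1)))) and ((not (2*x < 0 and lim_2 + r = 3)) -> (3*lim_2 < -23 and 3*lim_2 >= -26 and ((2*pos + r != -1 or pos = -9) <-> (2*lim_2 = 3*pos - 32 -> 2*pos = 7))))))))) and ((not (x = -5)) -> (((2*x < 0 and lim + r = 3) -> (3*x < 4 and 3*x >= 1 and ((2*lim + r + 4*x != -7 or lim + 2*x = -12) <-> (3*lim + 4*x = 5 -> 2*lim + 4*x = 1)))) and ((not (2*x < 0 and lim + r = 3)) -> (3*lim < -23 and 3*lim >= -26 and ((2*pos + r != -1 or pos = -9) <-> (2*lim = 3*pos - 32 -> 2*pos = 7))))))
So before the loop: (x = -5 -> (forall lim_2. ((x = -5 -> (forall lim_1. ((not (x = -5)) and ((2*x < 0 and lim_1 + r = 3) -> (3*x < 4 and 3*x >= 1 and ((2*lim_1 + r + 4*x != -7 or lim_1 + 2*x = -12) <-> (3*lim_1 + 4*x = 5 -> 2*lim_1 + 4*x = 1)))) and ((not (2*x < 0 and lim_1 + r = 3)) -> (3*lim_1 < -23 and 3*lim_1 >= -26 and ((2*pos + r != -1 or pos = -9) <-> (2*lim_1 = 3*pos - 32 -> 2*pos = 7))))))) and ((not (x = -5)) -> (((2*x < 0 and lim_2 + r = 3) -> (3*x < 4 and 3*x >= 1 and ((2*lim_2 + r + 4*x != -7 or lim_2 + 2*x = -12) <-> (3*lim_2 + 4*x = 5 -> 2*lim_2 + 4*x = 1)))) and ((not (2*x < 0 and lim_2 + r = 3)) -> (3*lim_2 < -23 and 3*lim_2 >= -26 and ((2*pos + r != -1 or pos = -9) <-> (2*lim_2 = 3*pos - 32 -> 2*pos = 7))))))))) and ((not (x = -5)) -> (((2*x < 0 and lim + r = 3) -> (3*x < 4 and 3*x >= 1 and ((2*lim + r + 4*x != -7 or lim + 2*x = -12) <-> (3*lim + 4*x = 5 -> 2*lim + 4*x = 1)))) and ((not (2*x < 0 and lim + r = 3)) -> (3*lim < -23 and 3*lim >= -26 and ((2*pos + r != -1 or pos = -9) <-> (2*lim = 3*pos - 32 -> 2*pos = 7))))))
Answer: WP = (x = -5 -> (forall lim_2. ((x = -5 -> (forall lim_1. ((not (x = -5)) and ((2*x < 0 and lim_1 + r = 3) -> (3*x < 4 and 3*x >= 1 and ((2*lim_1 + r + 4*x != -7 or lim_1 + 2*x = -12) <-> (3*lim_1 + 4*x = 5 -> 2*lim_1 + 4*x = 1)))) and ((not (2*x < 0 and lim_1 + r = 3)) -> (3*lim_1 < -23 and 3*lim_1 >= -26 and ((2*pos + r != -1 or pos = -9) <-> (2*lim_1 = 3*pos - 32 -> 2*pos = 7))))))) and ((not (x = -5)) -> (((2*x < 0 and lim_2 + r = 3) -> (3*x < 4 and 3*x >= 1 and ((2*lim_2 + r + 4*x != -7 or lim_2 + 2*x = -12) <-> (3*lim_2 + 4*x = 5 -> 2*lim_2 + 4*x = 1)))) and ((not (2*x < 0 and lim_2 + r = 3)) -> (3*lim_2 < -23 and 3*lim_2 >= -26 and ((2*pos + r != -1 or pos = -9) <-> (2*lim_2 = 3*pos - 32 -> 2*pos = 7))))))))) and ((not (x = -5)) -> (((2*x < 0 and lim + r = 3) -> (3*x < 4 and 3*x >= 1 and ((2*lim + r + 4*x != -7 or lim + 2*x = -12) <-> (3*lim + 4*x = 5 -> 2*lim + 4*x = 1)))) and ((not (2*x < 0 and lim + r = 3)) -> (3*lim < -23 and 3*lim >= -26 and ((2*pos + r != -1 or pos = -9) <-> (2*lim = 3*pos - 32 -> 2*pos = 7))))))


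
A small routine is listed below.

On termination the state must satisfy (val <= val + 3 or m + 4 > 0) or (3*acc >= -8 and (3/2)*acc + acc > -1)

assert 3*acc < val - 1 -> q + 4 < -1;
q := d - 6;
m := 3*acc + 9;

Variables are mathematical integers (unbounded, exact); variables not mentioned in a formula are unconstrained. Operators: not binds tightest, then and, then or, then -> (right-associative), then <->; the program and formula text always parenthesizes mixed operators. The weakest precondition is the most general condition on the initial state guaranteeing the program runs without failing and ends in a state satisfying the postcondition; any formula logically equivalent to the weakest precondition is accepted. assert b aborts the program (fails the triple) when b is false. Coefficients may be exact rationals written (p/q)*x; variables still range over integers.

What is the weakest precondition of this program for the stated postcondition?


Working backward. After the program, the postcondition (val <= val + 3 or m + 4 > 0) or (3*acc >= -8 and (3/2)*acc + acc > -1) must hold; in canonical form it is true.
Before m := 3*acc + 9: true
Before q := d - 6: true
Before assert 3*acc < val - 1 -> q + 4 < -1: 3*acc < val - 1 -> q < -5
Answer: WP = 3*acc < val - 1 -> q < -5


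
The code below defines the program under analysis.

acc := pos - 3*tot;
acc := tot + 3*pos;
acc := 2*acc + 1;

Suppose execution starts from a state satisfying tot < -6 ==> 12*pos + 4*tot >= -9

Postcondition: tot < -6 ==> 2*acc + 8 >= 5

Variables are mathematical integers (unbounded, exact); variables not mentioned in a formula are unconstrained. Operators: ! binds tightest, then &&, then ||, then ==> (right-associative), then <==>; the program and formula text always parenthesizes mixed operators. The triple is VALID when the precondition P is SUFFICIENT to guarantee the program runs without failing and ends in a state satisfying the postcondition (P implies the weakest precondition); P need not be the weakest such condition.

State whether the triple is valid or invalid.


Working backward. After the program, the postcondition tot < -6 ==> 2*acc + 8 >= 5 must hold; in canonical form it is tot < -6 ==> 2*acc >= -3.
Before acc := 2*acc + 1: tot < -6 ==> 4*acc >= -5
Before acc := tot + 3*pos: tot < -6 ==> 12*pos + 4*tot >= -5
Before acc := pos - 3*tot: tot < -6 ==> 12*pos + 4*tot >= -5
The weakest precondition is tot < -6 ==> 12*pos + 4*tot >= -5.
Check whether tot < -6 ==> 12*pos + 4*tot >= -9 implies it.
Countermodel: at the initial state pos = 2, tot = -8, the precondition holds but the weakest precondition fails.
Answer: invalid


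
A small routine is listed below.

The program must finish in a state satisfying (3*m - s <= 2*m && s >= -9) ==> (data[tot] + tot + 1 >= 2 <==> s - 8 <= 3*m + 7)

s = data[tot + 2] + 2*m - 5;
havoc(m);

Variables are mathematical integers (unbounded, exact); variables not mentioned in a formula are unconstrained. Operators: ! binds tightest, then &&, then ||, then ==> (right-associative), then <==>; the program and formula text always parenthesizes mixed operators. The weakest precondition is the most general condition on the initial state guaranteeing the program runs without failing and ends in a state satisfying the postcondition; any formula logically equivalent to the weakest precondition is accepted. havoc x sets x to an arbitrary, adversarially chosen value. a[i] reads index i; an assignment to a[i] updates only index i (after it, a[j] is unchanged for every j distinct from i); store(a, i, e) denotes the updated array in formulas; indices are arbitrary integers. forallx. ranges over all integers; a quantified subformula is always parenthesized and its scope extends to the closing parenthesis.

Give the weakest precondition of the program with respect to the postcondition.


Working backward. After the program, the postcondition (3*m - s <= 2*m && s >= -9) ==> (data[tot] + tot + 1 >= 2 <==> s - 8 <= 3*m + 7) must hold; in canonical form it is (m <= s && s >= -9) ==> (data[tot] + tot >= 1 <==> s <= 3*m + 15).
Before havoc m: forall m_1. ((m_1 <= s && s >= -9) ==> (data[tot] + tot >= 1 <==> s <= 3*m_1 + 15))
Before s := data[tot + 2] + 2*m - 5: forall m_1. ((m_1 <= data[tot + 2] + 2*m - 5 && data[tot + 2] + 2*m >= -4) ==> (data[tot] + tot >= 1 <==> data[tot + 2] + 2*m <= 3*m_1 + 20))
Answer: WP = forall m_1. ((m_1 <= data[tot + 2] + 2*m - 5 && data[tot + 2] + 2*m >= -4) ==> (data[tot] + tot >= 1 <==> data[tot + 2] + 2*m <= 3*m_1 + 20))


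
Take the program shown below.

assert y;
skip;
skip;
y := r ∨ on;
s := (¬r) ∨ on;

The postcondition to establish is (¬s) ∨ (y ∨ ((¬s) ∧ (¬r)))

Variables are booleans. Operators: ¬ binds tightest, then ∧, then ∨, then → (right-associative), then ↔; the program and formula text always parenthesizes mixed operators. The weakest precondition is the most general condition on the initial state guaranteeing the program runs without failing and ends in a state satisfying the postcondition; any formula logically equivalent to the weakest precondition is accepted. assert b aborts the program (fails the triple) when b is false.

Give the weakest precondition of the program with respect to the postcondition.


Working backward. After the program, the postcondition (¬s) ∨ (y ∨ ((¬s) ∧ (¬r))) must hold; in canonical form it is (¬s) ∨ y ∨ ((¬s) ∧ (¬r)).
Before s := (¬r) ∨ on: (¬((¬r) ∨ on)) ∨ y ∨ ((¬((¬r) ∨ on)) ∧ (¬r))
Before y := r ∨ on: (¬((¬r) ∨ on)) ∨ r ∨ on ∨ ((¬((¬r) ∨ on)) ∧ (¬r))
Before skip: (¬((¬r) ∨ on)) ∨ r ∨ on ∨ ((¬((¬r) ∨ on)) ∧ (¬r))
Before skip: (¬((¬r) ∨ on)) ∨ r ∨ on ∨ ((¬((¬r) ∨ on)) ∧ (¬r))
Before assert y: y ∧ ((¬((¬r) ∨ on)) ∨ r ∨ on ∨ ((¬((¬r) ∨ on)) ∧ (¬r)))
Answer: WP = y ∧ ((¬((¬r) ∨ on)) ∨ r ∨ on ∨ ((¬((¬r) ∨ on)) ∧ (¬r)))


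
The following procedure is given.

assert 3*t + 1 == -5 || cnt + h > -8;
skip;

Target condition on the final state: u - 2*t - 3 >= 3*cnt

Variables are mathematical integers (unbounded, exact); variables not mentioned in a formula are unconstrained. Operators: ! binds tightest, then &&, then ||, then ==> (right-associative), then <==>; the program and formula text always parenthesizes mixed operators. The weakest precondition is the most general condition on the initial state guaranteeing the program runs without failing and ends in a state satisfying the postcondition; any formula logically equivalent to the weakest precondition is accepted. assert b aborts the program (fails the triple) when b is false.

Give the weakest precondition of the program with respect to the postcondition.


Working backward. After the program, the postcondition u - 2*t - 3 >= 3*cnt must hold; in canonical form it is u >= 3*cnt + 2*t + 3.
Before skip: u >= 3*cnt + 2*t + 3
Before assert 3*t + 1 == -5 || cnt + h > -8: (3*t == -6 || cnt + h > -8) && u >= 3*cnt + 2*t + 3
Answer: WP = (3*t == -6 || cnt + h > -8) && u >= 3*cnt + 2*t + 3


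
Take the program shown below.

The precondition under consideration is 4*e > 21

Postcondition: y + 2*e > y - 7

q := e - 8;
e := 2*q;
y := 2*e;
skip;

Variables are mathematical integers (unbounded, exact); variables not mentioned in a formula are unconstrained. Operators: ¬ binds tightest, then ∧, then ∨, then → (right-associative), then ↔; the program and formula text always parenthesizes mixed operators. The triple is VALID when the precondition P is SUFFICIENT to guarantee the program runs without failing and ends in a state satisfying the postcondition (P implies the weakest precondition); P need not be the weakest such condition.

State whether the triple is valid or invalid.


Working backward. After the program, the postcondition y + 2*e > y - 7 must hold; in canonical form it is 2*e > -7.
Before skip: 2*e > -7
Before y := 2*e: 2*e > -7
Before e := 2*q: 4*q > -7
Before q := e - 8: 4*e > 25
The weakest precondition is 4*e > 25.
Check whether 4*e > 21 implies it.
Countermodel: at the initial state e = 6, the precondition holds but the weakest precondition fails.
Answer: invalid


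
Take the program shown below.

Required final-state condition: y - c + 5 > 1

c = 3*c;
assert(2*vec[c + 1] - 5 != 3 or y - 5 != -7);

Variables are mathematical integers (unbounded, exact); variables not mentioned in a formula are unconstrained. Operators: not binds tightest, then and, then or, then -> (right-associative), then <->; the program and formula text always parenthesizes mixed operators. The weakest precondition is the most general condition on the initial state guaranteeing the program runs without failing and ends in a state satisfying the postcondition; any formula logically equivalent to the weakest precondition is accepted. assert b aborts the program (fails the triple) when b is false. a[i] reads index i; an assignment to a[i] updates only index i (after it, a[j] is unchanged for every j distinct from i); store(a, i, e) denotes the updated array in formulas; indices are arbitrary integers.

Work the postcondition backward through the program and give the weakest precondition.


Working backward. After the program, the postcondition y - c + 5 > 1 must hold; in canonical form it is y > c - 4.
Before assert 2*vec[c + 1] - 5 != 3 or y - 5 != -7: (2*vec[c + 1] != 8 or y != -2) and y > c - 4
Before c := 3*c: (2*vec[3*c + 1] != 8 or y != -2) and y > 3*c - 4
Answer: WP = (2*vec[3*c + 1] != 8 or y != -2) and y > 3*c - 4


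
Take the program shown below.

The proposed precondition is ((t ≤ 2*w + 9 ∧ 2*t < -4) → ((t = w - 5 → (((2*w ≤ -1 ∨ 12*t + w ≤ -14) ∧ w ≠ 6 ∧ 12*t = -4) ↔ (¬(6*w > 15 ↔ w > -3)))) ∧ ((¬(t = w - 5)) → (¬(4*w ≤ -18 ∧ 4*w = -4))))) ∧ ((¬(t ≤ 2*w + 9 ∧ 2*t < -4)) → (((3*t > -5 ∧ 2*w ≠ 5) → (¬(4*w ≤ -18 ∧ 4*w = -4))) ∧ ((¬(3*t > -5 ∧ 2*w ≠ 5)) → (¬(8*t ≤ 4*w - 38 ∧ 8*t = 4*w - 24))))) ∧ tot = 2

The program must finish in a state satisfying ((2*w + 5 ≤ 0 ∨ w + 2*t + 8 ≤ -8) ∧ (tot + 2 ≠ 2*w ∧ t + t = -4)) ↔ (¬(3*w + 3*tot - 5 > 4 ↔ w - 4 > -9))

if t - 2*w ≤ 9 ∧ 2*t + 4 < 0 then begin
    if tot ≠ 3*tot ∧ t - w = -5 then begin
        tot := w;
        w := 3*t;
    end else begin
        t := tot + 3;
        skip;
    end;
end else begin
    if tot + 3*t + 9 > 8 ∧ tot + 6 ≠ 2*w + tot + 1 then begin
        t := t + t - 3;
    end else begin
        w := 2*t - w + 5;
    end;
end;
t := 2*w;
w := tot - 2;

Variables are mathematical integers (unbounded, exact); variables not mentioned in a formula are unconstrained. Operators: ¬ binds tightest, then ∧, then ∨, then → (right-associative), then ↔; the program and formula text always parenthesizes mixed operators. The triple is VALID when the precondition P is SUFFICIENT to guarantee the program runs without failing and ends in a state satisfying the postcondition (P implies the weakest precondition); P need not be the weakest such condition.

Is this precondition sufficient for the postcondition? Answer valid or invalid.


Working backward. After the program, the postcondition ((2*w + 5 ≤ 0 ∨ w + 2*t + 8 ≤ -8) ∧ (tot + 2 ≠ 2*w ∧ t + t = -4)) ↔ (¬(3*w + 3*tot - 5 > 4 ↔ w - 4 > -9)) must hold; in canonical form it is ((2*w ≤ -5 ∨ 2*t + w ≤ -16) ∧ tot ≠ 2*w - 2 ∧ 2*t = -4) ↔ (¬(3*tot + 3*w > 9 ↔ w > -5)).
Before w := tot - 2: ((2*tot ≤ -1 ∨ 2*t + tot ≤ -14) ∧ tot ≠ 6 ∧ 2*t = -4) ↔ (¬(6*tot > 15 ↔ tot > -3))
Before t := 2*w: ((2*tot ≤ -1 ∨ tot + 4*w ≤ -14) ∧ tot ≠ 6 ∧ 4*w = -4) ↔ (¬(6*tot > 15 ↔ tot > -3))
Then branch requires ((2*tot ≠ 0 ∧ t = w - 5) → (((2*w ≤ -1 ∨ 12*t + w ≤ -14) ∧ w ≠ 6 ∧ 12*t = -4) ↔ (¬(6*w > 15 ↔ w > -3)))) ∧ ((¬(2*tot ≠ 0 ∧ t = w - 5)) → (((2*tot ≤ -1 ∨ tot + 4*w ≤ -14) ∧ tot ≠ 6 ∧ 4*w = -4) ↔ (¬(6*tot > 15 ↔ tot > -3)))); else branch requires ((3*t + tot > -1 ∧ 2*w ≠ 5) → (((2*tot ≤ -1 ∨ tot + 4*w ≤ -14) ∧ tot ≠ 6 ∧ 4*w = -4) ↔ (¬(6*tot > 15 ↔ tot > -3)))) ∧ ((¬(3*t + tot > -1 ∧ 2*w ≠ 5)) → (((2*tot ≤ -1 ∨ 8*t + tot ≤ 4*w - 34) ∧ tot ≠ 6 ∧ 8*t = 4*w - 24) ↔ (¬(6*tot > 15 ↔ tot > -3)))).
Before the if: ((t ≤ 2*w + 9 ∧ 2*t < -4) → (((2*tot ≠ 0 ∧ t = w - 5) → (((2*w ≤ -1 ∨ 12*t + w ≤ -14) ∧ w ≠ 6 ∧ 12*t = -4) ↔ (¬(6*w > 15 ↔ w > -3)))) ∧ ((¬(2*tot ≠ 0 ∧ t = w - 5)) → (((2*tot ≤ -1 ∨ tot + 4*w ≤ -14) ∧ tot ≠ 6 ∧ 4*w = -4) ↔ (¬(6*tot > 15 ↔ tot > -3)))))) ∧ ((¬(t ≤ 2*w + 9 ∧ 2*t < -4)) → (((3*t + tot > -1 ∧ 2*w ≠ 5) → (((2*tot ≤ -1 ∨ tot + 4*w ≤ -14) ∧ tot ≠ 6 ∧ 4*w = -4) ↔ (¬(6*tot > 15 ↔ tot > -3)))) ∧ ((¬(3*t + tot > -1 ∧ 2*w ≠ 5)) → (((2*tot ≤ -1 ∨ 8*t + tot ≤ 4*w - 34) ∧ tot ≠ 6 ∧ 8*t = 4*w - 24) ↔ (¬(6*tot > 15 ↔ tot > -3))))))
The weakest precondition is ((t ≤ 2*w + 9 ∧ 2*t < -4) → (((2*tot ≠ 0 ∧ t = w - 5) → (((2*w ≤ -1 ∨ 12*t + w ≤ -14) ∧ w ≠ 6 ∧ 12*t = -4) ↔ (¬(6*w > 15 ↔ w > -3)))) ∧ ((¬(2*tot ≠ 0 ∧ t = w - 5)) → (((2*tot ≤ -1 ∨ tot + 4*w ≤ -14) ∧ tot ≠ 6 ∧ 4*w = -4) ↔ (¬(6*tot > 15 ↔ tot > -3)))))) ∧ ((¬(t ≤ 2*w + 9 ∧ 2*t < -4)) → (((3*t + tot > -1 ∧ 2*w ≠ 5) → (((2*tot ≤ -1 ∨ tot + 4*w ≤ -14) ∧ tot ≠ 6 ∧ 4*w = -4) ↔ (¬(6*tot > 15 ↔ tot > -3)))) ∧ ((¬(3*t + tot > -1 ∧ 2*w ≠ 5)) → (((2*tot ≤ -1 ∨ 8*t + tot ≤ 4*w - 34) ∧ tot ≠ 6 ∧ 8*t = 4*w - 24) ↔ (¬(6*tot > 15 ↔ tot > -3)))))).
Check whether ((t ≤ 2*w + 9 ∧ 2*t < -4) → ((t = w - 5 → (((2*w ≤ -1 ∨ 12*t + w ≤ -14) ∧ w ≠ 6 ∧ 12*t = -4) ↔ (¬(6*w > 15 ↔ w > -3)))) ∧ ((¬(t = w - 5)) → (¬(4*w ≤ -18 ∧ 4*w = -4))))) ∧ ((¬(t ≤ 2*w + 9 ∧ 2*t < -4)) → (((3*t > -5 ∧ 2*w ≠ 5) → (¬(4*w ≤ -18 ∧ 4*w = -4))) ∧ ((¬(3*t > -5 ∧ 2*w ≠ 5)) → (¬(8*t ≤ 4*w - 38 ∧ 8*t = 4*w - 24))))) ∧ tot = 2 implies it.
Countermodel: at the initial state t = 0, tot = 2, w = 5, the precondition holds but the weakest precondition fails.
Answer: invalid


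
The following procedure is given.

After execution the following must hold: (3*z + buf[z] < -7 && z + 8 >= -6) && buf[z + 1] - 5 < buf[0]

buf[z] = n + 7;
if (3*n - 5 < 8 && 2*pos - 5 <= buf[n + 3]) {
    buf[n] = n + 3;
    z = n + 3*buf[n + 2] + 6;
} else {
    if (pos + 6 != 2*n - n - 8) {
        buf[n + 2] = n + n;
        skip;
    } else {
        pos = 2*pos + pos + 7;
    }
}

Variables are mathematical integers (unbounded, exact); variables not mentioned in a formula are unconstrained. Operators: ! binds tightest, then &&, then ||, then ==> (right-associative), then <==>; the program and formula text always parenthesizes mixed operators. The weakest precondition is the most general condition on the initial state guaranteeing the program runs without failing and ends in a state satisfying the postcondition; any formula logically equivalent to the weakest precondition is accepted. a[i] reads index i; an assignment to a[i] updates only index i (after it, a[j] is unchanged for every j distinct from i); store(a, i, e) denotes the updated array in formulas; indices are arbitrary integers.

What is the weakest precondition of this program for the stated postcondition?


Working backward. After the program, the postcondition (3*z + buf[z] < -7 && z + 8 >= -6) && buf[z + 1] - 5 < buf[0] must hold; in canonical form it is buf[z] + 3*z < -7 && z >= -14 && buf[z + 1] < buf[0] + 5.
Then branch requires store(buf, n, n + 3)[3*store(buf, n, n + 3)[n + 2] + n + 6] + 9*store(buf, n, n + 3)[n + 2] + 3*n < -25 && 3*store(buf, n, n + 3)[n + 2] + n >= -20 && store(buf, n, n + 3)[3*store(buf, n, n + 3)[n + 2] + n + 7] < store(buf, n, n + 3)[0] + 5; else branch requires (pos != n - 14 ==> (store(buf, n + 2, 2*n)[z] + 3*z < -7 && z >= -14 && store(buf, n + 2, 2*n)[z + 1] < store(buf, n + 2, 2*n)[0] + 5)) && ((!(pos != n - 14)) ==> (buf[z] + 3*z < -7 && z >= -14 && buf[z + 1] < buf[0] + 5)).
Before the if: ((3*n < 13 && 2*pos <= buf[n + 3] + 5) ==> (store(buf, n, n + 3)[3*store(buf, n, n + 3)[n + 2] + n + 6] + 9*store(buf, n, n + 3)[n + 2] + 3*n < -25 && 3*store(buf, n, n + 3)[n + 2] + n >= -20 && store(buf, n, n + 3)[3*store(buf, n, n + 3)[n + 2] + n + 7] < store(buf, n, n + 3)[0] + 5)) && ((!(3*n < 13 && 2*pos <= buf[n + 3] + 5)) ==> ((pos != n - 14 ==> (store(buf, n + 2, 2*n)[z] + 3*z < -7 && z >= -14 && store(buf, n + 2, 2*n)[z + 1] < store(buf, n + 2, 2*n)[0] + 5)) && ((!(pos != n - 14)) ==> (buf[z] + 3*z < -7 && z >= -14 && buf[z + 1] < buf[0] + 5))))
Before buf[z] := n + 7: ((3*n < 13 && 2*pos <= store(buf, z, n + 7)[n + 3] + 5) ==> (store(store(buf, z, n + 7), n, n + 3)[3*store(store(buf, z, n + 7), n, n + 3)[n + 2] + n + 6] + 9*store(store(buf, z, n + 7), n, n + 3)[n + 2] + 3*n < -25 && 3*store(store(buf, z, n + 7), n, n + 3)[n + 2] + n >= -20 && store(store(buf, z, n + 7), n, n + 3)[3*store(store(buf, z, n + 7), n, n + 3)[n + 2] + n + 7] < store(store(buf, z, n + 7), n, n + 3)[0] + 5)) && ((!(3*n < 13 && 2*pos <= store(buf, z, n + 7)[n + 3] + 5)) ==> ((pos != n - 14 ==> (store(store(buf, z, n + 7), n + 2, 2*n)[z] + 3*z < -7 && z >= -14 && store(store(buf, z, n + 7), n + 2, 2*n)[z + 1] < store(store(buf, z, n + 7), n + 2, 2*n)[0] + 5)) && ((!(pos != n - 14)) ==> (store(buf, z, n + 7)[z] + 3*z < -7 && z >= -14 && store(buf, z, n + 7)[z + 1] < store(buf, z, n + 7)[0] + 5))))
Answer: WP = ((3*n < 13 && 2*pos <= store(buf, z, n + 7)[n + 3] + 5) ==> (store(store(buf, z, n + 7), n, n + 3)[3*store(store(buf, z, n + 7), n, n + 3)[n + 2] + n + 6] + 9*store(store(buf, z, n + 7), n, n + 3)[n + 2] + 3*n < -25 && 3*store(store(buf, z, n + 7), n, n + 3)[n + 2] + n >= -20 && store(store(buf, z, n + 7), n, n + 3)[3*store(store(buf, z, n + 7), n, n + 3)[n + 2] + n + 7] < store(store(buf, z, n + 7), n, n + 3)[0] + 5)) && ((!(3*n < 13 && 2*pos <= store(buf, z, n + 7)[n + 3] + 5)) ==> ((pos != n - 14 ==> (store(store(buf, z, n + 7), n + 2, 2*n)[z] + 3*z < -7 && z >= -14 && store(store(buf, z, n + 7), n + 2, 2*n)[z + 1] < store(store(buf, z, n + 7), n + 2, 2*n)[0] + 5)) && ((!(pos != n - 14)) ==> (store(buf, z, n + 7)[z] + 3*z < -7 && z >= -14 && store(buf, z, n + 7)[z + 1] < store(buf, z, n + 7)[0] + 5))))


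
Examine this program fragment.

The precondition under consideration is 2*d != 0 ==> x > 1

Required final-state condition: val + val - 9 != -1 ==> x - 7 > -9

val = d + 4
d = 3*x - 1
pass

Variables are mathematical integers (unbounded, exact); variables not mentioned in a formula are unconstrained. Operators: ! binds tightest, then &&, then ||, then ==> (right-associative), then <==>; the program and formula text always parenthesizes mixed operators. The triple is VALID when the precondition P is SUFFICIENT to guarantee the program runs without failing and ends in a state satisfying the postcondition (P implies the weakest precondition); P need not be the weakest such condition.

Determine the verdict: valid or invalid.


Working backward. After the program, the postcondition val + val - 9 != -1 ==> x - 7 > -9 must hold; in canonical form it is 2*val != 8 ==> x > -2.
Before skip: 2*val != 8 ==> x > -2
Before d := 3*x - 1: 2*val != 8 ==> x > -2
Before val := d + 4: 2*d != 0 ==> x > -2
The weakest precondition is 2*d != 0 ==> x > -2.
Check whether 2*d != 0 ==> x > 1 implies it.
Every state satisfying the precondition satisfies the weakest precondition: the implication holds.
Answer: valid


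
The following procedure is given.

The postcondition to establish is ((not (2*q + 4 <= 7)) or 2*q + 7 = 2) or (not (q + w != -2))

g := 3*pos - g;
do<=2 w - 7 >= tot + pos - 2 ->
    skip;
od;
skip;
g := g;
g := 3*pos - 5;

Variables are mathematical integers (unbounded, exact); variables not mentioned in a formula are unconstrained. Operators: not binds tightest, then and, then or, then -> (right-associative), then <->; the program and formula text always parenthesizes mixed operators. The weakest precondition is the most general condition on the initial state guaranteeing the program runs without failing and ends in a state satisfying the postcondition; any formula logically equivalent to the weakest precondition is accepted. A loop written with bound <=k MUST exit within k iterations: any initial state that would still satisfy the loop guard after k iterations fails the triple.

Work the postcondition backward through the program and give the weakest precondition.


Working backward. After the program, the postcondition ((not (2*q + 4 <= 7)) or 2*q + 7 = 2) or (not (q + w != -2)) must hold; in canonical form it is (not (2*q <= 3)) or 2*q = -5 or (not (q + w != -2)).
Before g := 3*pos - 5: (not (2*q <= 3)) or 2*q = -5 or (not (q + w != -2))
Before g := g: (not (2*q <= 3)) or 2*q = -5 or (not (q + w != -2))
Before skip: (not (2*q <= 3)) or 2*q = -5 or (not (q + w != -2))
Before the loop (bound <=2), unroll the exhaustion recursion (WP_0 = exit-now case; WP_j = one more guarded iteration, up to j = 2):
  WP_0: (not (w >= pos + tot + 5)) and ((not (2*q <= 3)) or 2*q = -5 or (not (q + w != -2)))
  WP_1: (w >= pos + tot + 5 -> ((not (w >= pos + tot + 5)) and ((not (2*q <= 3)) or 2*q = -5 or (not (q + w != -2))))) and ((not (w >= pos + tot + 5)) -> ((not (2*q <= 3)) or 2*q = -5 or (not (q + w != -2))))
  WP_2: (w >= pos + tot + 5 -> ((w >= pos + tot + 5 -> ((not (w >= pos + tot + 5)) and ((not (2*q <= 3)) or 2*q = -5 or (not (q + w != -2))))) and ((not (w >= pos + tot + 5)) -> ((not (2*q <= 3)) or 2*q = -5 or (not (q + w != -2)))))) and ((not (w >= pos + tot + 5)) -> ((not (2*q <= 3)) or 2*q = -5 or (not (q + w != -2))))
So before the loop: (w >= pos + tot + 5 -> ((w >= pos + tot + 5 -> ((not (w >= pos + tot + 5)) and ((not (2*q <= 3)) or 2*q = -5 or (not (q + w != -2))))) and ((not (w >= pos + tot + 5)) -> ((not (2*q <= 3)) or 2*q = -5 or (not (q + w != -2)))))) and ((not (w >= pos + tot + 5)) -> ((not (2*q <= 3)) or 2*q = -5 or (not (q + w != -2))))
Before g := 3*pos - g: (w >= pos + tot + 5 -> ((w >= pos + tot + 5 -> ((not (w >= pos + tot + 5)) and ((not (2*q <= 3)) or 2*q = -5 or (not (q + w != -2))))) and ((not (w >= pos + tot + 5)) -> ((not (2*q <= 3)) or 2*q = -5 or (not (q + w != -2)))))) and ((not (w >= pos + tot + 5)) -> ((not (2*q <= 3)) or 2*q = -5 or (not (q + w != -2))))
Answer: WP = (w >= pos + tot + 5 -> ((w >= pos + tot + 5 -> ((not (w >= pos + tot + 5)) and ((not (2*q <= 3)) or 2*q = -5 or (not (q + w != -2))))) and ((not (w >= pos + tot + 5)) -> ((not (2*q <= 3)) or 2*q = -5 or (not (q + w != -2)))))) and ((not (w >= pos + tot + 5)) -> ((not (2*q <= 3)) or 2*q = -5 or (not (q + w != -2))))
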